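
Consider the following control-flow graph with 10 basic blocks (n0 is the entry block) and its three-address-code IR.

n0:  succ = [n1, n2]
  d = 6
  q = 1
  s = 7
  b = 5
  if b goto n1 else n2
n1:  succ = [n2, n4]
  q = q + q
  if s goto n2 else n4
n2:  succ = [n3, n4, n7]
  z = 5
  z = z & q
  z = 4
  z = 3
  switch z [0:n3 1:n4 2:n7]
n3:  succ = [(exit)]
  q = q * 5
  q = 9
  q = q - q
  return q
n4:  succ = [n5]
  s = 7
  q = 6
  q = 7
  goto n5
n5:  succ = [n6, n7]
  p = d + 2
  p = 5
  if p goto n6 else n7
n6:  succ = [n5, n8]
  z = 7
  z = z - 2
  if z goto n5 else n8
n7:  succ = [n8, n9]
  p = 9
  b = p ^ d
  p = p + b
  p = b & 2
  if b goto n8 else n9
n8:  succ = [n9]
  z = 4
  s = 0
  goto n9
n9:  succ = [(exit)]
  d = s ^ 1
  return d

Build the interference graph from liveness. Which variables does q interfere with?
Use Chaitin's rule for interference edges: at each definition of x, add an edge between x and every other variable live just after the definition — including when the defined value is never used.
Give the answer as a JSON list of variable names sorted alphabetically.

Answer: ["b", "d", "s", "z"]

Analysis:
Block summaries:
  n0: {b,d,q,s} / ∅
  n1: {q} / {q,s}
  n2: {z} / {q}
  n3: {q} / {q}
  n4: {q,s} / ∅
  n5: {p} / {d}
  n6: {z} / ∅
  n7: {b,p} / {d}
  n8: {s,z} / ∅
  n9: {d} / {s}

Liveness:
  n0: in=∅ out={d,q,s}
  n1: in={d,q,s} out={d,q,s}
  n2: in={d,q,s} out={d,q,s}
  n3: in={q} out=∅
  n4: in={d} out={d,s}
  n5: in={d,s} out={d,s}
  n6: in={d,s} out={d,s}
  n7: in={d,s} out={s}
  n8: in=∅ out={s}
  n9: in={s} out=∅

Interfere edges:
  b↔{d,p,q,s}
  d↔{b,p,q,s,z}
  p↔{b,d,s}
  q↔{b,d,s,z}
  s↔{b,d,p,q,z}
  z↔{d,q,s}

N(q) = ["b", "d", "s", "z"]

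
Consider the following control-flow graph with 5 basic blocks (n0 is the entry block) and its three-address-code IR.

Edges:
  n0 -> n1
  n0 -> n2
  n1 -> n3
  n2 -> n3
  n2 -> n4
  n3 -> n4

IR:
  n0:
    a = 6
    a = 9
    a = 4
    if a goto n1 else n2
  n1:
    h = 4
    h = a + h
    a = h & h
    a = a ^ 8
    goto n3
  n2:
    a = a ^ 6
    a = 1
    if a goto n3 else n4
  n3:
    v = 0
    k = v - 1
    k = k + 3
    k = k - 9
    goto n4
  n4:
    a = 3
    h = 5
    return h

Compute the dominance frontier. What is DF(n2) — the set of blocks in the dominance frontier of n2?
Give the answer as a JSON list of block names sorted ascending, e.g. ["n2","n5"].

Answer: ["n3", "n4"]

Derivation:
idom tree: n1←n0 n2←n0 n3←n0 n4←n0
Dom∩ at merges:
  n3: preds {n1,n2}: {n0,n1} ∩ {n0,n2} = {n0}; idom=n0
  n4: preds {n2,n3}: {n0,n2} ∩ {n0,n3} = {n0}; idom=n0

DF derivation:
  join n3 pred n1: n1 stop@n0
  join n3 pred n2: n2 stop@n0
  join n4 pred n2: n2 stop@n0
  join n4 pred n3: n3 stop@n0
  DF(n0)=∅
  DF(n1)={n3}
  DF(n2)={n3,n4}
  DF(n3)={n4}
  DF(n4)=∅

DF(n2) = ["n3", "n4"]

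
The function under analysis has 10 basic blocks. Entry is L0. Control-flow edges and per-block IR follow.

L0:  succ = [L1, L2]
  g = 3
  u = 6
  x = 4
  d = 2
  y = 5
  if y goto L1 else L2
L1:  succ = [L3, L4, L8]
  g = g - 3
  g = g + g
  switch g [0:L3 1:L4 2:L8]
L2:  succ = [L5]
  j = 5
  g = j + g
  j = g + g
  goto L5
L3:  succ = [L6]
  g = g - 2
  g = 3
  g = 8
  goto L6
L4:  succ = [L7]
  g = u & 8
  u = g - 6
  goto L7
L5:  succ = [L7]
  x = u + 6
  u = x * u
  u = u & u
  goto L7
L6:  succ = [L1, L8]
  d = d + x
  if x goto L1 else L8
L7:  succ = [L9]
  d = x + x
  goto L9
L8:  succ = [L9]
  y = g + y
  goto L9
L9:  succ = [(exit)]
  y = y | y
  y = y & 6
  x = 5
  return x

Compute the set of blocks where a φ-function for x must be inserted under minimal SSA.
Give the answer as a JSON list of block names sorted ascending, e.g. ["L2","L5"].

idom tree: L1←L0 L2←L0 L3←L1 L4←L1 L5←L2 L6←L3 L7←L0 L8←L1 L9←L0
Dom at joins:
  L1: preds {L0,L6}: {L0} ∩ {L0,L1,L3,L6} = {L0}; idom=L0
  L7: preds {L4,L5}: {L0,L1,L4} ∩ {L0,L2,L5} = {L0}; idom=L0
  L8: preds {L1,L6}: {L0,L1} ∩ {L0,L1,L3,L6} = {L0,L1}; idom=L1
  L9: preds {L7,L8}: {L0,L7} ∩ {L0,L1,L8} = {L0}; idom=L0

DF walk-up:
  L1←L0: walk · to L0
  L1←L6: walk L6→L3→L1 to L0
  L7←L4: walk L4→L1 to L0
  L7←L5: walk L5→L2 to L0
  L8←L1: walk · to L1
  L8←L6: walk L6→L3 to L1
  L9←L7: walk L7 to L0
  L9←L8: walk L8→L1 to L0
  DF(L0)=∅
  DF(L1)={L1,L7,L9}
  DF(L2)={L7}
  DF(L3)={L1,L8}
  DF(L4)={L7}
  DF(L5)={L7}
  DF(L6)={L1,L8}
  DF(L7)={L9}
  DF(L8)={L9}
  DF(L9)=∅

φ for x: defs {L0,L5,L9}
  DF⁺ = {L7,L9}

Answer: ["L7", "L9"]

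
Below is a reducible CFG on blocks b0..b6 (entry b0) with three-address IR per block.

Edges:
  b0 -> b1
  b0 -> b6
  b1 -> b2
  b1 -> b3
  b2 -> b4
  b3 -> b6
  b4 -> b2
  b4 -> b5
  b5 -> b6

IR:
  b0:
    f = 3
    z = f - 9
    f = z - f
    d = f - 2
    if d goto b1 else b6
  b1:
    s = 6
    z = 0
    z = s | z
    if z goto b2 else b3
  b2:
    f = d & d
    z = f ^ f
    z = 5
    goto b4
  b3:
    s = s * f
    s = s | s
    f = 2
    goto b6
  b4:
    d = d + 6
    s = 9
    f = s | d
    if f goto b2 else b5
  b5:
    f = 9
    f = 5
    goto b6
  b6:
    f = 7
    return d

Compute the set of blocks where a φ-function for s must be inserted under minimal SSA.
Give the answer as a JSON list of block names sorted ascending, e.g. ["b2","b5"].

idom tree: b1←b0 b2←b1 b3←b1 b4←b2 b5←b4 b6←b0
Dom∩ at merges:
  b2: preds {b1,b4}: {b0,b1} ∩ {b0,b1,b2,b4} = {b0,b1}; idom=b1
  b6: preds {b0,b3,b5}: {b0} ∩ {b0,b1,b3} ∩ {b0,b1,b2,b4,b5} = {b0}; idom=b0

Frontier:
  join b2 pred b1: · stop@b1
  join b2 pred b4: b4→b2 stop@b1
  join b6 pred b0: · stop@b0
  join b6 pred b3: b3→b1 stop@b0
  join b6 pred b5: b5→b4→b2→b1 stop@b0
  b0: DF=∅
  b1: DF={b6}
  b2: DF={b2,b6}
  b3: DF={b6}
  b4: DF={b2,b6}
  b5: DF={b6}
  b6: DF=∅

φ for s: defs {b1,b3,b4}
  DF⁺ = {b2,b6}

Answer: ["b2", "b6"]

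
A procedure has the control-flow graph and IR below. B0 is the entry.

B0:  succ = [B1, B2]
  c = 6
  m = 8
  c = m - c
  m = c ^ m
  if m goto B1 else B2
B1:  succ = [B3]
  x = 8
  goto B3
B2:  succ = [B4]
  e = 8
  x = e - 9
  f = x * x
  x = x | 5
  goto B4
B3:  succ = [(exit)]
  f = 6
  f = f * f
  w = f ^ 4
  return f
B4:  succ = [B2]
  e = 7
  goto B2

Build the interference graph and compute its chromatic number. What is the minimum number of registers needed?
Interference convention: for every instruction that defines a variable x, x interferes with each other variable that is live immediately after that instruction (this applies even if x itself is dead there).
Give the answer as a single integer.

Answer: 2

Analysis:
Per-block:
  B0 def {c,m} use ∅
  B1 def {x} use ∅
  B2 def {e,f,x} use ∅
  B3 def {f,w} use ∅
  B4 def {e} use ∅

Backward fixpoint:
  B0 li=∅ lo=∅
  B1 li=∅ lo=∅
  B2 li=∅ lo=∅
  B3 li=∅ lo=∅
  B4 li=∅ lo=∅

Conflict graph:
  c: {m}
  e: ∅
  f: {w,x}
  m: {c}
  w: {f}
  x: {f}

Registers:
  {c,m} pairwise interfere (2-clique) ⇒ χ ≥ 2
  assign c→R0 e→R0 f→R0 m→R1 w→R1 x→R1 — no edge inside a register ⇒ χ ≤ 2
  χ = 2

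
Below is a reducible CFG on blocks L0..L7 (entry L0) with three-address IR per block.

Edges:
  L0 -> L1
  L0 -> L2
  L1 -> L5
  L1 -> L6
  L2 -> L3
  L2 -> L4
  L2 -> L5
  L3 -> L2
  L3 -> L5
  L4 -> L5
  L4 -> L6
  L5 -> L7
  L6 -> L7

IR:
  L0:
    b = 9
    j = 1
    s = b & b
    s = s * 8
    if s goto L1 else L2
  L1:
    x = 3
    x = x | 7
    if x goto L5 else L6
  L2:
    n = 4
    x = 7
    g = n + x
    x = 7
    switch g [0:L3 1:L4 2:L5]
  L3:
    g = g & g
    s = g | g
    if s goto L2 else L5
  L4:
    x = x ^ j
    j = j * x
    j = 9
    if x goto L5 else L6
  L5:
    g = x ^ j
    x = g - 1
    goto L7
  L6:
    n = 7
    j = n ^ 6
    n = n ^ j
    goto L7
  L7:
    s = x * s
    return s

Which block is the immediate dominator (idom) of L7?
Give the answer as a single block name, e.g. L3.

idom tree: L1←L0 L2←L0 L3←L2 L4←L2 L5←L0 L6←L0 L7←L0
Dom at joins:
  L2: preds {L0,L3}: {L0} ∩ {L0,L2,L3} = {L0}; idom=L0
  L5: preds {L1,L2,L3,L4}: {L0,L1} ∩ {L0,L2} ∩ {L0,L2,L3} ∩ {L0,L2,L4} = {L0}; idom=L0
  L6: preds {L1,L4}: {L0,L1} ∩ {L0,L2,L4} = {L0}; idom=L0
  L7: preds {L5,L6}: {L0,L5} ∩ {L0,L6} = {L0}; idom=L0

idom(L7) = L0

Answer: L0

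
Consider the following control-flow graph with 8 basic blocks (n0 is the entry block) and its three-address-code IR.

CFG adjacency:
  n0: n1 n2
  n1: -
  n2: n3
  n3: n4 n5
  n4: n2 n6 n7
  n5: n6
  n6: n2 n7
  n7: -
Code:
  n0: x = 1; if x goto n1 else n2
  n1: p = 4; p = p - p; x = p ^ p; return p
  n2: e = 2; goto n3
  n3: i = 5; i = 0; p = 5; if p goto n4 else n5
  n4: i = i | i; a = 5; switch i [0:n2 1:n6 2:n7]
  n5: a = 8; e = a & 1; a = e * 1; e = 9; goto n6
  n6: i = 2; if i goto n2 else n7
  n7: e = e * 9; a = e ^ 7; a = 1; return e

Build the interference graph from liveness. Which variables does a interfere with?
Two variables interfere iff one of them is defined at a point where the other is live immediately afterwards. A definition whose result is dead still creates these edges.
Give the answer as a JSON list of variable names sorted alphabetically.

def/use:
  n0: {x} / ∅
  n1: {p,x} / ∅
  n2: {e} / ∅
  n3: {i,p} / ∅
  n4: {a,i} / {i}
  n5: {a,e} / ∅
  n6: {i} / ∅
  n7: {a,e} / {e}

Backward fixpoint:
  n0 li=∅ lo=∅
  n1 li=∅ lo=∅
  n2 li=∅ lo={e}
  n3 li={e} lo={e,i}
  n4 li={e,i} lo={e}
  n5 li=∅ lo={e}
  n6 li={e} lo={e}
  n7 li={e} lo=∅

Interference:
  a: {e,i}
  e: {a,i,p}
  i: {a,e,p}
  p: {e,i,x}
  x: {p}

N(a) = ["e", "i"]

Answer: ["e", "i"]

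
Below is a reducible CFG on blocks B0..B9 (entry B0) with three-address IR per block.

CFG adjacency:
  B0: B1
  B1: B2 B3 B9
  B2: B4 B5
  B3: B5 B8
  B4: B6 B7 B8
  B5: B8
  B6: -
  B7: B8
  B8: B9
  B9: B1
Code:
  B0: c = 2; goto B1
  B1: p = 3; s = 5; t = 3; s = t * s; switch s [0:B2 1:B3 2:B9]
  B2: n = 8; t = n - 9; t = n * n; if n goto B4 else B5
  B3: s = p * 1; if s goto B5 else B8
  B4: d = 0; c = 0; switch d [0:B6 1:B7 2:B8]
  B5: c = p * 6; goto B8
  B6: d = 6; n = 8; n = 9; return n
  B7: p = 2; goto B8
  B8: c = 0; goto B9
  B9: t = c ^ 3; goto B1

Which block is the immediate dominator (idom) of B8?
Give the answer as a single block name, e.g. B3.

Answer: B1

Derivation:
idom tree: B1←B0 B2←B1 B3←B1 B4←B2 B5←B1 B6←B4 B7←B4 B8←B1 B9←B1
Dom at joins:
  B1: preds {B0,B9}: {B0} ∩ {B0,B1,B9} = {B0}; idom=B0
  B5: preds {B2,B3}: {B0,B1,B2} ∩ {B0,B1,B3} = {B0,B1}; idom=B1
  B8: preds {B3,B4,B5,B7}: {B0,B1,B3} ∩ {B0,B1,B2,B4} ∩ {B0,B1,B5} ∩ {B0,B1,B2,B4,B7} = {B0,B1}; idom=B1
  B9: preds {B1,B8}: {B0,B1} ∩ {B0,B1,B8} = {B0,B1}; idom=B1

idom(B8) = B1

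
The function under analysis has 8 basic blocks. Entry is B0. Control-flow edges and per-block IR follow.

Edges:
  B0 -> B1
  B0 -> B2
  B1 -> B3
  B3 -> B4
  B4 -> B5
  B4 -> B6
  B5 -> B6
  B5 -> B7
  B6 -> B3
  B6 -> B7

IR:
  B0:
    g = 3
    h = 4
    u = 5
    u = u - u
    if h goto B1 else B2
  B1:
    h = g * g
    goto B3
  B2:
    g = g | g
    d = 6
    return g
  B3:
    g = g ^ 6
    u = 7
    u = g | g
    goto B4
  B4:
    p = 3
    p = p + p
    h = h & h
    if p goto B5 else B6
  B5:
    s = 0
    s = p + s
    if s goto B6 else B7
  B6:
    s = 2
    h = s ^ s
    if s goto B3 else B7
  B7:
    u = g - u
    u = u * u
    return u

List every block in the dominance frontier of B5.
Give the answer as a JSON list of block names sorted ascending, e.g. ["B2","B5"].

Answer: ["B6", "B7"]

Derivation:
idom tree: B1←B0 B2←B0 B3←B1 B4←B3 B5←B4 B6←B4 B7←B4
Dom∩ at merges:
  B3: preds {B1,B6}: {B0,B1} ∩ {B0,B1,B3,B4,B6} = {B0,B1}; idom=B1
  B6: preds {B4,B5}: {B0,B1,B3,B4} ∩ {B0,B1,B3,B4,B5} = {B0,B1,B3,B4}; idom=B4
  B7: preds {B5,B6}: {B0,B1,B3,B4,B5} ∩ {B0,B1,B3,B4,B6} = {B0,B1,B3,B4}; idom=B4

DF derivation:
  B3←B1: walk · to B1
  B3←B6: walk B6→B4→B3 to B1
  B6←B4: walk · to B4
  B6←B5: walk B5 to B4
  B7←B5: walk B5 to B4
  B7←B6: walk B6 to B4
  B0 → ∅
  B1 → ∅
  B2 → ∅
  B3 → {B3}
  B4 → {B3}
  B5 → {B6,B7}
  B6 → {B3,B7}
  B7 → ∅

DF(B5) = ["B6", "B7"]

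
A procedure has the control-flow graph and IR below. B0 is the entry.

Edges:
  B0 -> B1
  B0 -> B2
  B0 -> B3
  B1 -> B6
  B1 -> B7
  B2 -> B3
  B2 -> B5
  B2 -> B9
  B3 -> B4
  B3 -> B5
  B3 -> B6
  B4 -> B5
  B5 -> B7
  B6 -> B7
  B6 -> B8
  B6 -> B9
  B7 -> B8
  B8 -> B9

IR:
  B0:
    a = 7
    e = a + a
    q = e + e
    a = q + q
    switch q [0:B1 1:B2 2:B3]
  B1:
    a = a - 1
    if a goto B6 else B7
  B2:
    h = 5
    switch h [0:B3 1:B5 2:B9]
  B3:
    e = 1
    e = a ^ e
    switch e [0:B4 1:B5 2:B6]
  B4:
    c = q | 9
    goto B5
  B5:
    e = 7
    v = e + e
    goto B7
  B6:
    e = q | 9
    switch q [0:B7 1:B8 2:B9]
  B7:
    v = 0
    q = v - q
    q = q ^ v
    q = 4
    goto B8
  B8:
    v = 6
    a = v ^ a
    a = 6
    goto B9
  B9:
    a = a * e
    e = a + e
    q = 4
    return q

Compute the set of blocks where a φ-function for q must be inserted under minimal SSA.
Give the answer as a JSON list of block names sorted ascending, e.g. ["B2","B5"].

idom tree: B1←B0 B2←B0 B3←B0 B4←B3 B5←B0 B6←B0 B7←B0 B8←B0 B9←B0
Dom∩ at merges:
  B3: preds {B0,B2}: {B0} ∩ {B0,B2} = {B0}; idom=B0
  B5: preds {B2,B3,B4}: {B0,B2} ∩ {B0,B3} ∩ {B0,B3,B4} = {B0}; idom=B0
  B6: preds {B1,B3}: {B0,B1} ∩ {B0,B3} = {B0}; idom=B0
  B7: preds {B1,B5,B6}: {B0,B1} ∩ {B0,B5} ∩ {B0,B6} = {B0}; idom=B0
  B8: preds {B6,B7}: {B0,B6} ∩ {B0,B7} = {B0}; idom=B0
  B9: preds {B2,B6,B8}: {B0,B2} ∩ {B0,B6} ∩ {B0,B8} = {B0}; idom=B0

DF walk-up:
  B3←B0: walk · to B0
  B3←B2: walk B2 to B0
  B5←B2: walk B2 to B0
  B5←B3: walk B3 to B0
  B5←B4: walk B4→B3 to B0
  B6←B1: walk B1 to B0
  B6←B3: walk B3 to B0
  B7←B1: walk B1 to B0
  B7←B5: walk B5 to B0
  B7←B6: walk B6 to B0
  B8←B6: walk B6 to B0
  B8←B7: walk B7 to B0
  B9←B2: walk B2 to B0
  B9←B6: walk B6 to B0
  B9←B8: walk B8 to B0
  DF(B0)=∅
  DF(B1)={B6,B7}
  DF(B2)={B3,B5,B9}
  DF(B3)={B5,B6}
  DF(B4)={B5}
  DF(B5)={B7}
  DF(B6)={B7,B8,B9}
  DF(B7)={B8}
  DF(B8)={B9}
  DF(B9)=∅

φ for q: defs {B0,B7,B9}
  DF⁺ = {B8,B9}

Answer: ["B8", "B9"]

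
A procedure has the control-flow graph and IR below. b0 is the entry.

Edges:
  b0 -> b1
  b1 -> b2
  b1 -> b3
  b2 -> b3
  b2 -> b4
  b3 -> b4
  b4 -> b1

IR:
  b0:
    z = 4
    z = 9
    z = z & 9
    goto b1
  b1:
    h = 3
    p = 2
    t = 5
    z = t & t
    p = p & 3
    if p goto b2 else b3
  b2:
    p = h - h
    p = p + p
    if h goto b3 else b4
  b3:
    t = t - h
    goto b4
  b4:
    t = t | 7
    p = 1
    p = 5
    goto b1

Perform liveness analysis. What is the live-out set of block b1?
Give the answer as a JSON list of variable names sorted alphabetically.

Block summaries:
  b0: {z} / ∅
  b1: {h,p,t,z} / ∅
  b2: {p} / {h}
  b3: {t} / {h,t}
  b4: {p,t} / {t}

Backward fixpoint:
  b0: in=∅ out=∅
  b1: in=∅ out={h,t}
  b2: in={h,t} out={h,t}
  b3: in={h,t} out={t}
  b4: in={t} out=∅

live-out(b1) = ["h", "t"]

Answer: ["h", "t"]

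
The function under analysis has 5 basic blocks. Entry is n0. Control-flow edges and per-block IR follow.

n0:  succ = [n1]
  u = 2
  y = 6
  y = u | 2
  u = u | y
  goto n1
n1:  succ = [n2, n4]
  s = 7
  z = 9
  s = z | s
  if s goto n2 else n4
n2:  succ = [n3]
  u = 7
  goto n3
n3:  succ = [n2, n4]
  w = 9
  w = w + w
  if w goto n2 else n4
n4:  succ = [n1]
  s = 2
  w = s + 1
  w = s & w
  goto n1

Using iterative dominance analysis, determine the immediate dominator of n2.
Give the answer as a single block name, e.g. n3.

Answer: n1

Working:
idom tree: n1←n0 n2←n1 n3←n2 n4←n1
Dom at joins:
  n1: preds {n0,n4}: {n0} ∩ {n0,n1,n4} = {n0}; idom=n0
  n2: preds {n1,n3}: {n0,n1} ∩ {n0,n1,n2,n3} = {n0,n1}; idom=n1
  n4: preds {n1,n3}: {n0,n1} ∩ {n0,n1,n2,n3} = {n0,n1}; idom=n1

idom(n2) = n1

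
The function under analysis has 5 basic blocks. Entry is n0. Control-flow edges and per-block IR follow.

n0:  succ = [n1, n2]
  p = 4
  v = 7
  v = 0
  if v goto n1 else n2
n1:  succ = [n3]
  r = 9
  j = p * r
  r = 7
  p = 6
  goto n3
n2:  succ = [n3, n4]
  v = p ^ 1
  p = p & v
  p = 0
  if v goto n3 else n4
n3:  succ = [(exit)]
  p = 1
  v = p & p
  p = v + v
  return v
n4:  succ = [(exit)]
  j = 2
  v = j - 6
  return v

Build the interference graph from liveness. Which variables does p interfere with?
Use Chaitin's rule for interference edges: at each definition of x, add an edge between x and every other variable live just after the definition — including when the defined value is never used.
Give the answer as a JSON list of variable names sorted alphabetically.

Per-block:
  n0: {p,v} / ∅
  n1: {j,p,r} / {p}
  n2: {p,v} / {p}
  n3: {p,v} / ∅
  n4: {j,v} / ∅

Backward fixpoint:
  live n0: ∅→{p}
  live n1: {p}→∅
  live n2: {p}→∅
  live n3: ∅→∅
  live n4: ∅→∅

Interference:
  j: ∅
  p: {r,v}
  r: {p}
  v: {p}

N(p) = ["r", "v"]

Answer: ["r", "v"]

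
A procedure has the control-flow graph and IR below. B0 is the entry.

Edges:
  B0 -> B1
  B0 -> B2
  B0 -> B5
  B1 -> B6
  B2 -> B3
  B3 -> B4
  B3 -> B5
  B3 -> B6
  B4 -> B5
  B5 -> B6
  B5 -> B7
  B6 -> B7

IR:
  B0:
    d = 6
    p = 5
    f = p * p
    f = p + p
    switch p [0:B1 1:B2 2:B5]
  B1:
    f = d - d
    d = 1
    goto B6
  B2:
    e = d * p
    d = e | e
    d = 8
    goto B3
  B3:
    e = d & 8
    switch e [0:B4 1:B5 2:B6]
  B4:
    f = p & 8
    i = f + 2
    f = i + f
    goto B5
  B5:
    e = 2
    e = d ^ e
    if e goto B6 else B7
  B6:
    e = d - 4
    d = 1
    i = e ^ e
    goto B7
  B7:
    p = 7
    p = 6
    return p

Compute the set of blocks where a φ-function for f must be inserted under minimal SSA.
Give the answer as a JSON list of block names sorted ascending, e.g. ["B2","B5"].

idom tree: B1←B0 B2←B0 B3←B2 B4←B3 B5←B0 B6←B0 B7←B0
Dom∩ at merges:
  B5: preds {B0,B3,B4}: {B0} ∩ {B0,B2,B3} ∩ {B0,B2,B3,B4} = {B0}; idom=B0
  B6: preds {B1,B3,B5}: {B0,B1} ∩ {B0,B2,B3} ∩ {B0,B5} = {B0}; idom=B0
  B7: preds {B5,B6}: {B0,B5} ∩ {B0,B6} = {B0}; idom=B0

DF walk-up:
  join B5 pred B0: · stop@B0
  join B5 pred B3: B3→B2 stop@B0
  join B5 pred B4: B4→B3→B2 stop@B0
  join B6 pred B1: B1 stop@B0
  join B6 pred B3: B3→B2 stop@B0
  join B6 pred B5: B5 stop@B0
  join B7 pred B5: B5 stop@B0
  join B7 pred B6: B6 stop@B0
  B0 → ∅
  B1 → {B6}
  B2 → {B5,B6}
  B3 → {B5,B6}
  B4 → {B5}
  B5 → {B6,B7}
  B6 → {B7}
  B7 → ∅

φ for f: defs {B0,B1,B4}
  DF⁺ = {B5,B6,B7}

Answer: ["B5", "B6", "B7"]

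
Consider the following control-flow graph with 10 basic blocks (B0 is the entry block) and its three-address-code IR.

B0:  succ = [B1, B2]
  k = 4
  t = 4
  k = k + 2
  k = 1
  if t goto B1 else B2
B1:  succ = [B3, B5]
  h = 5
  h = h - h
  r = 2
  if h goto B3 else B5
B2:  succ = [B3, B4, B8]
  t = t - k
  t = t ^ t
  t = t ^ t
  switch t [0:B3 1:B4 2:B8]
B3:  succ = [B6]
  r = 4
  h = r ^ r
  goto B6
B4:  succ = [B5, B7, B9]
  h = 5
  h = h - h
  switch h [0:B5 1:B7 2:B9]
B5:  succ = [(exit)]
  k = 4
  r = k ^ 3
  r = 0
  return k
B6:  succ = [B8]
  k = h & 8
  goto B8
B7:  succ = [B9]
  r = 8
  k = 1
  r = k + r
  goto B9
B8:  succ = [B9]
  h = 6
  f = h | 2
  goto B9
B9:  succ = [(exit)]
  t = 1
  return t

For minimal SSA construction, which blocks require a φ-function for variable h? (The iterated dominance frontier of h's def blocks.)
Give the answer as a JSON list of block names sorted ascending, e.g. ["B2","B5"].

idom tree: B1←B0 B2←B0 B3←B0 B4←B2 B5←B0 B6←B3 B7←B4 B8←B0 B9←B0
Join-block Dom:
  B3: preds {B1,B2}: {B0,B1} ∩ {B0,B2} = {B0}; idom=B0
  B5: preds {B1,B4}: {B0,B1} ∩ {B0,B2,B4} = {B0}; idom=B0
  B8: preds {B2,B6}: {B0,B2} ∩ {B0,B3,B6} = {B0}; idom=B0
  B9: preds {B4,B7,B8}: {B0,B2,B4} ∩ {B0,B2,B4,B7} ∩ {B0,B8} = {B0}; idom=B0

DF derivation:
  join B3 pred B1: B1 stop@B0
  join B3 pred B2: B2 stop@B0
  join B5 pred B1: B1 stop@B0
  join B5 pred B4: B4→B2 stop@B0
  join B8 pred B2: B2 stop@B0
  join B8 pred B6: B6→B3 stop@B0
  join B9 pred B4: B4→B2 stop@B0
  join B9 pred B7: B7→B4→B2 stop@B0
  join B9 pred B8: B8 stop@B0
  B0 → ∅
  B1 → {B3,B5}
  B2 → {B3,B5,B8,B9}
  B3 → {B8}
  B4 → {B5,B9}
  B5 → ∅
  B6 → {B8}
  B7 → {B9}
  B8 → {B9}
  B9 → ∅

φ for h: defs {B1,B3,B4,B8}
  DF⁺ = {B3,B5,B8,B9}

Answer: ["B3", "B5", "B8", "B9"]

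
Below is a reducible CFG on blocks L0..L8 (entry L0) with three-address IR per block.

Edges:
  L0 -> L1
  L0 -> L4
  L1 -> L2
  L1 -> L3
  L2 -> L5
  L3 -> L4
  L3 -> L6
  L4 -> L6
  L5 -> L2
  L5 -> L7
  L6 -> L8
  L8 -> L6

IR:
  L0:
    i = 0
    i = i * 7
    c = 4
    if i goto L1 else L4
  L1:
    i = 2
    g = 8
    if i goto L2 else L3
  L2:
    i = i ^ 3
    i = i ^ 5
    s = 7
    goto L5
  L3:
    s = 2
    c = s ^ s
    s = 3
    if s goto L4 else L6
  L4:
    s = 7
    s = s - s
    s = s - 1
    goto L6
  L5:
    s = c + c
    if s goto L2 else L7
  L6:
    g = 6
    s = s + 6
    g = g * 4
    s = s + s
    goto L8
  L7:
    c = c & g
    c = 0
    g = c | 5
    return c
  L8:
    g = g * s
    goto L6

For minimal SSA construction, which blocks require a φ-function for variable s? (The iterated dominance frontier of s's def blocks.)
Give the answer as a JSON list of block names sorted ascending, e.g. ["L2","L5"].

Answer: ["L2", "L4", "L6"]

Analysis:
idom tree: L1←L0 L2←L1 L3←L1 L4←L0 L5←L2 L6←L0 L7←L5 L8←L6
Join-block Dom:
  L2: preds {L1,L5}: {L0,L1} ∩ {L0,L1,L2,L5} = {L0,L1}; idom=L1
  L4: preds {L0,L3}: {L0} ∩ {L0,L1,L3} = {L0}; idom=L0
  L6: preds {L3,L4,L8}: {L0,L1,L3} ∩ {L0,L4} ∩ {L0,L6,L8} = {L0}; idom=L0

DF walk-up:
  L2←L1: walk · to L1
  L2←L5: walk L5→L2 to L1
  L4←L0: walk · to L0
  L4←L3: walk L3→L1 to L0
  L6←L3: walk L3→L1 to L0
  L6←L4: walk L4 to L0
  L6←L8: walk L8→L6 to L0
  L0 → ∅
  L1 → {L4,L6}
  L2 → {L2}
  L3 → {L4,L6}
  L4 → {L6}
  L5 → {L2}
  L6 → {L6}
  L7 → ∅
  L8 → {L6}

φ for s: defs {L2,L3,L4,L5,L6}
  DF⁺ = {L2,L4,L6}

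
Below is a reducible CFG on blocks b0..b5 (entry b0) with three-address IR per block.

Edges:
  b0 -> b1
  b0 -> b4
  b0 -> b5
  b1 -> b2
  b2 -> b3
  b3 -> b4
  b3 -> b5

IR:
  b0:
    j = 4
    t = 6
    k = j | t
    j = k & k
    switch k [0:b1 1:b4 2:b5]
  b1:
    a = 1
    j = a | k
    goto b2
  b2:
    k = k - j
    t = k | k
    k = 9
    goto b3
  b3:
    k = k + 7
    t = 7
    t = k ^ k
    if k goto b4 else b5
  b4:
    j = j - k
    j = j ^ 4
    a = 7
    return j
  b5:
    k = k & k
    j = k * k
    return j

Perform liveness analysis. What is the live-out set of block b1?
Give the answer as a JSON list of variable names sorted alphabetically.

Block summaries:
  b0: {j,k,t} / ∅
  b1: {a,j} / {k}
  b2: {k,t} / {j,k}
  b3: {k,t} / {k}
  b4: {a,j} / {j,k}
  b5: {j,k} / {k}

Liveness:
  live b0: ∅→{j,k}
  live b1: {k}→{j,k}
  live b2: {j,k}→{j,k}
  live b3: {j,k}→{j,k}
  live b4: {j,k}→∅
  live b5: {k}→∅

live-out(b1) = ["j", "k"]

Answer: ["j", "k"]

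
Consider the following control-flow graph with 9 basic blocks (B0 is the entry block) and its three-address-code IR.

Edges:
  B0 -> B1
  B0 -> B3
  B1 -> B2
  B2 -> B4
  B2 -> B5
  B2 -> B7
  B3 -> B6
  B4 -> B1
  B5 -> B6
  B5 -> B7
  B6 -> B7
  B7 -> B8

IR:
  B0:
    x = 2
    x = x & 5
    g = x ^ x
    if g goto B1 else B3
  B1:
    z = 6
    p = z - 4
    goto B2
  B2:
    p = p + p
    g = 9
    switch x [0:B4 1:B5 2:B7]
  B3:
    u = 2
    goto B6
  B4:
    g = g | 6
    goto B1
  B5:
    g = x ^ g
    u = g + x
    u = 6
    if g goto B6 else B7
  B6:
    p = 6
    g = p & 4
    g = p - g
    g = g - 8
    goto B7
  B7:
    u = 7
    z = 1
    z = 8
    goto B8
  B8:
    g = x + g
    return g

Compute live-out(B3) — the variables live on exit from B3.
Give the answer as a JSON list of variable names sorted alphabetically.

Answer: ["x"]

Analysis:
Block summaries:
  B0: def={g,x} ue=∅
  B1: def={p,z} ue=∅
  B2: def={g,p} ue={p,x}
  B3: def={u} ue=∅
  B4: def={g} ue={g}
  B5: def={g,u} ue={g,x}
  B6: def={g,p} ue=∅
  B7: def={u,z} ue=∅
  B8: def={g} ue={g,x}

Live sets:
  B0 li=∅ lo={x}
  B1 li={x} lo={p,x}
  B2 li={p,x} lo={g,x}
  B3 li={x} lo={x}
  B4 li={g,x} lo={x}
  B5 li={g,x} lo={g,x}
  B6 li={x} lo={g,x}
  B7 li={g,x} lo={g,x}
  B8 li={g,x} lo=∅

live-out(B3) = ["x"]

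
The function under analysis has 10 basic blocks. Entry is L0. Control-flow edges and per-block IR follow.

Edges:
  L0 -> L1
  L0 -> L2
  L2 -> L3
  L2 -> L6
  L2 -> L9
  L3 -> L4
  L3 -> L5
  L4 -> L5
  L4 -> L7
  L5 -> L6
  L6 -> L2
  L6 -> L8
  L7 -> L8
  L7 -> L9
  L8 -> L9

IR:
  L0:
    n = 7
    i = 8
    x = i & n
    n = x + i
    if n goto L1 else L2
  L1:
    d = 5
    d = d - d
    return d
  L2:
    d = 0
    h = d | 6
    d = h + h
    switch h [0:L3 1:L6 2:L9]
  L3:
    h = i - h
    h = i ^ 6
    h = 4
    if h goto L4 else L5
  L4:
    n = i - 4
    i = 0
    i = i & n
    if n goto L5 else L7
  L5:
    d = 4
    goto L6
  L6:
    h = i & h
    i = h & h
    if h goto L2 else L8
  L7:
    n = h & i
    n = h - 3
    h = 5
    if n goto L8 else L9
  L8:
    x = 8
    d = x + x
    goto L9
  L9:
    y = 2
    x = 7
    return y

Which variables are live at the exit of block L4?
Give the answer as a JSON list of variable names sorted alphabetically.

Answer: ["h", "i"]

Working:
Per-block:
  L0: def={i,n,x} ue=∅
  L1: def={d} ue=∅
  L2: def={d,h} ue=∅
  L3: def={h} ue={h,i}
  L4: def={i,n} ue={i}
  L5: def={d} ue=∅
  L6: def={h,i} ue={h,i}
  L7: def={h,n} ue={h,i}
  L8: def={d,x} ue=∅
  L9: def={x,y} ue=∅

Live sets:
  L0: in=∅ out={i}
  L1: in=∅ out=∅
  L2: in={i} out={h,i}
  L3: in={h,i} out={h,i}
  L4: in={h,i} out={h,i}
  L5: in={h,i} out={h,i}
  L6: in={h,i} out={i}
  L7: in={h,i} out=∅
  L8: in=∅ out=∅
  L9: in=∅ out=∅

live-out(L4) = ["h", "i"]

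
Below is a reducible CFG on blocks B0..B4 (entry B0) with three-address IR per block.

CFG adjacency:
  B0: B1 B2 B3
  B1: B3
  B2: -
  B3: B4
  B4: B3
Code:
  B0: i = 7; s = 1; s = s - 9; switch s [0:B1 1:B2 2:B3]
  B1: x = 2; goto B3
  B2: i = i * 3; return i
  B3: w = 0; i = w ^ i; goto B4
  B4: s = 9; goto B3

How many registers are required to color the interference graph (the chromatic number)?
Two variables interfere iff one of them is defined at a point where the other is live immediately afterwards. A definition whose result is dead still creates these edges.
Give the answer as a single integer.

Answer: 2

Analysis:
Block summaries:
  B0 def {i,s} use ∅
  B1 def {x} use ∅
  B2 def {i} use {i}
  B3 def {i,w} use {i}
  B4 def {s} use ∅

Backward fixpoint:
  live B0: ∅→{i}
  live B1: {i}→{i}
  live B2: {i}→∅
  live B3: {i}→{i}
  live B4: {i}→{i}

Conflict graph:
  i↔{s,w,x}
  s↔{i}
  w↔{i}
  x↔{i}

Registers:
  clique {i,s} ⇒ need ≥ 2
  2-colouring: r0={i}  r1={s,w,x}
  χ = 2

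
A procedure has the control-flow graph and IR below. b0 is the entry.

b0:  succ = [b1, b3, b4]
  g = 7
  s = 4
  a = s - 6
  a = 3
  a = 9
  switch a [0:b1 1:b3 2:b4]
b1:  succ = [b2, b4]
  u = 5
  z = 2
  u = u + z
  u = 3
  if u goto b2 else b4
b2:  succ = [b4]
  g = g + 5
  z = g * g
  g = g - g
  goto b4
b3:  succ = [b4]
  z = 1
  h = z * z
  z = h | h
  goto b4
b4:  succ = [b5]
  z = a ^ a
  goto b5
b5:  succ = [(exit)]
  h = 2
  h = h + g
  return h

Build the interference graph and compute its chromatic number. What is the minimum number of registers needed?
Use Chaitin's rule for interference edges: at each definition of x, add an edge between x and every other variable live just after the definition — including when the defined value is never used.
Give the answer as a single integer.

Block summaries:
  b0 def {a,g,s} use ∅
  b1 def {u,z} use ∅
  b2 def {g,z} use {g}
  b3 def {h,z} use ∅
  b4 def {z} use {a}
  b5 def {h} use {g}

Backward fixpoint:
  b0 li=∅ lo={a,g}
  b1 li={a,g} lo={a,g}
  b2 li={a,g} lo={a,g}
  b3 li={a,g} lo={a,g}
  b4 li={a,g} lo={g}
  b5 li={g} lo=∅

Conflict graph:
  a↔{g,h,u,z}
  g↔{a,h,s,u,z}
  h↔{a,g}
  s↔{g}
  u↔{a,g,z}
  z↔{a,g,u}

Chromatic number:
  lower bound: {a,g,u,z} mutually conflict ⇒ χ ≥ 4
  4-colouring: R0={g}  R1={a,s}  R2={h,u}  R3={z}
  χ = 4

Answer: 4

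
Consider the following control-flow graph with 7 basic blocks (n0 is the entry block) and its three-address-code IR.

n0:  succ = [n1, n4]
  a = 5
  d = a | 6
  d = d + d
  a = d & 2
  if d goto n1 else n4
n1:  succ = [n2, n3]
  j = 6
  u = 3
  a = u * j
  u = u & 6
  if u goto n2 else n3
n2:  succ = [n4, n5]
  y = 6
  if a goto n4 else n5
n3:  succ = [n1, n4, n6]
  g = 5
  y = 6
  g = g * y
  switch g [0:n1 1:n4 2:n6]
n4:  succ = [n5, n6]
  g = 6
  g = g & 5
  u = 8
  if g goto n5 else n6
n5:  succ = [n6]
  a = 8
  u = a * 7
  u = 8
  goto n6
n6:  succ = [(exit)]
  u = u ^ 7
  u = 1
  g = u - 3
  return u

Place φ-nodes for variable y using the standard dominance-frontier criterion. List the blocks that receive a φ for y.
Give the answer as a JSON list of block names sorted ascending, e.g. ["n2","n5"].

idom tree: n1←n0 n2←n1 n3←n1 n4←n0 n5←n0 n6←n0
Join-block Dom:
  n1: preds {n0,n3}: {n0} ∩ {n0,n1,n3} = {n0}; idom=n0
  n4: preds {n0,n2,n3}: {n0} ∩ {n0,n1,n2} ∩ {n0,n1,n3} = {n0}; idom=n0
  n5: preds {n2,n4}: {n0,n1,n2} ∩ {n0,n4} = {n0}; idom=n0
  n6: preds {n3,n4,n5}: {n0,n1,n3} ∩ {n0,n4} ∩ {n0,n5} = {n0}; idom=n0

Frontier:
  join n1 pred n0: · stop@n0
  join n1 pred n3: n3→n1 stop@n0
  join n4 pred n0: · stop@n0
  join n4 pred n2: n2→n1 stop@n0
  join n4 pred n3: n3→n1 stop@n0
  join n5 pred n2: n2→n1 stop@n0
  join n5 pred n4: n4 stop@n0
  join n6 pred n3: n3→n1 stop@n0
  join n6 pred n4: n4 stop@n0
  join n6 pred n5: n5 stop@n0
  n0 → ∅
  n1 → {n1,n4,n5,n6}
  n2 → {n4,n5}
  n3 → {n1,n4,n6}
  n4 → {n5,n6}
  n5 → {n6}
  n6 → ∅

φ for y: defs {n2,n3}
  DF⁺ = {n1,n4,n5,n6}

Answer: ["n1", "n4", "n5", "n6"]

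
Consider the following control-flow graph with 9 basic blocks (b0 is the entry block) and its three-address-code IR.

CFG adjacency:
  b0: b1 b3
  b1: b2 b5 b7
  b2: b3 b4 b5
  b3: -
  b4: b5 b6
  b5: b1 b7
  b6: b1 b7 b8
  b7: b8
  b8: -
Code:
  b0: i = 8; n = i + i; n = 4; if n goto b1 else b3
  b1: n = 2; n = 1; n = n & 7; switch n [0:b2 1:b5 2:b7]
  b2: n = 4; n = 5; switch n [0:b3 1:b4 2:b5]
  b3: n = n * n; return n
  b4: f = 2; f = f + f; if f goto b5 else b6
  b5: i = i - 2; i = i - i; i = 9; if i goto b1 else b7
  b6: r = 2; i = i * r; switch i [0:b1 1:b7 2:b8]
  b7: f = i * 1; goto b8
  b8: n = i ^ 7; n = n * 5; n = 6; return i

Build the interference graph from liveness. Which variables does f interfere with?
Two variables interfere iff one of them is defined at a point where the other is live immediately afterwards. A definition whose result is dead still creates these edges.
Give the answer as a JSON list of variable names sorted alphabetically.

Per-block:
  b0: def={i,n} ue=∅
  b1: def={n} ue=∅
  b2: def={n} ue=∅
  b3: def={n} ue={n}
  b4: def={f} ue=∅
  b5: def={i} ue={i}
  b6: def={i,r} ue={i}
  b7: def={f} ue={i}
  b8: def={n} ue={i}

Liveness:
  b0 li=∅ lo={i,n}
  b1 li={i} lo={i}
  b2 li={i} lo={i,n}
  b3 li={n} lo=∅
  b4 li={i} lo={i}
  b5 li={i} lo={i}
  b6 li={i} lo={i}
  b7 li={i} lo={i}
  b8 li={i} lo=∅

Interference:
  f — {i}
  i — {f,n,r}
  n — {i}
  r — {i}

N(f) = ["i"]

Answer: ["i"]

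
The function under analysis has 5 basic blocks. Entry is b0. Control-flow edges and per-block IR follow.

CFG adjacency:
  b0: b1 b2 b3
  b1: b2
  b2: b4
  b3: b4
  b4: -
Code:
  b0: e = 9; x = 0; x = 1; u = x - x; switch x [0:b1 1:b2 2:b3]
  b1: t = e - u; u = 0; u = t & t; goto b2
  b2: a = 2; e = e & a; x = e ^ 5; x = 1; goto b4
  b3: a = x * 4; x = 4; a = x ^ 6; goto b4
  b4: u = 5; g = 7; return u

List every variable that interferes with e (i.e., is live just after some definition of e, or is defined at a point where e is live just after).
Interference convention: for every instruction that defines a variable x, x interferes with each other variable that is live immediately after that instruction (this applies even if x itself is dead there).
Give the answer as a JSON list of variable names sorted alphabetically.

def/use:
  b0 def {e,u,x} use ∅
  b1 def {t,u} use {e,u}
  b2 def {a,e,x} use {e}
  b3 def {a,x} use {x}
  b4 def {g,u} use ∅

Live sets:
  b0: in=∅ out={e,u,x}
  b1: in={e,u} out={e}
  b2: in={e} out=∅
  b3: in={x} out=∅
  b4: in=∅ out=∅

Conflict graph:
  a — {e}
  e — {a,t,u,x}
  g — {u}
  t — {e,u}
  u — {e,g,t,x}
  x — {e,u}

N(e) = ["a", "t", "u", "x"]

Answer: ["a", "t", "u", "x"]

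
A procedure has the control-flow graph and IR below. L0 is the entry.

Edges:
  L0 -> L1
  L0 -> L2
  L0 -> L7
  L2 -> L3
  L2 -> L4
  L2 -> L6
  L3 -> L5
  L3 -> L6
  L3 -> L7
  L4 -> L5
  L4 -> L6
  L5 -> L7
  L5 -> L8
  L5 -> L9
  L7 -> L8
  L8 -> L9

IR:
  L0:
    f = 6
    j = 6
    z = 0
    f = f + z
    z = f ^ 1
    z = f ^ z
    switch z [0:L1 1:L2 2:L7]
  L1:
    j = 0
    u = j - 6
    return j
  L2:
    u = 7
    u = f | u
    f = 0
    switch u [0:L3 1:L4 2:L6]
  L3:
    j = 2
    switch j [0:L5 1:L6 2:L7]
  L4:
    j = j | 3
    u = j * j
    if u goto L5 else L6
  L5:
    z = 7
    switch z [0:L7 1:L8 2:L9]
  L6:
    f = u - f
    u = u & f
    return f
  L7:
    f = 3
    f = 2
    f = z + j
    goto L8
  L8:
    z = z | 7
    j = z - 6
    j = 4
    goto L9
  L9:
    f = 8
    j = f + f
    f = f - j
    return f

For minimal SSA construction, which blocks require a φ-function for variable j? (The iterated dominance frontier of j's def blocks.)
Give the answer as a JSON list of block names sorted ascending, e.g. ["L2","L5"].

Answer: ["L5", "L6", "L7", "L8", "L9"]

Derivation:
idom tree: L1←L0 L2←L0 L3←L2 L4←L2 L5←L2 L6←L2 L7←L0 L8←L0 L9←L0
Dom∩ at merges:
  L5: preds {L3,L4}: {L0,L2,L3} ∩ {L0,L2,L4} = {L0,L2}; idom=L2
  L6: preds {L2,L3,L4}: {L0,L2} ∩ {L0,L2,L3} ∩ {L0,L2,L4} = {L0,L2}; idom=L2
  L7: preds {L0,L3,L5}: {L0} ∩ {L0,L2,L3} ∩ {L0,L2,L5} = {L0}; idom=L0
  L8: preds {L5,L7}: {L0,L2,L5} ∩ {L0,L7} = {L0}; idom=L0
  L9: preds {L5,L8}: {L0,L2,L5} ∩ {L0,L8} = {L0}; idom=L0

Frontier:
  L5←L3: walk L3 to L2
  L5←L4: walk L4 to L2
  L6←L2: walk · to L2
  L6←L3: walk L3 to L2
  L6←L4: walk L4 to L2
  L7←L0: walk · to L0
  L7←L3: walk L3→L2 to L0
  L7←L5: walk L5→L2 to L0
  L8←L5: walk L5→L2 to L0
  L8←L7: walk L7 to L0
  L9←L5: walk L5→L2 to L0
  L9←L8: walk L8 to L0
  L0: DF=∅
  L1: DF=∅
  L2: DF={L7,L8,L9}
  L3: DF={L5,L6,L7}
  L4: DF={L5,L6}
  L5: DF={L7,L8,L9}
  L6: DF=∅
  L7: DF={L8}
  L8: DF={L9}
  L9: DF=∅

φ for j: defs {L0,L1,L3,L4,L8,L9}
  DF⁺ = {L5,L6,L7,L8,L9}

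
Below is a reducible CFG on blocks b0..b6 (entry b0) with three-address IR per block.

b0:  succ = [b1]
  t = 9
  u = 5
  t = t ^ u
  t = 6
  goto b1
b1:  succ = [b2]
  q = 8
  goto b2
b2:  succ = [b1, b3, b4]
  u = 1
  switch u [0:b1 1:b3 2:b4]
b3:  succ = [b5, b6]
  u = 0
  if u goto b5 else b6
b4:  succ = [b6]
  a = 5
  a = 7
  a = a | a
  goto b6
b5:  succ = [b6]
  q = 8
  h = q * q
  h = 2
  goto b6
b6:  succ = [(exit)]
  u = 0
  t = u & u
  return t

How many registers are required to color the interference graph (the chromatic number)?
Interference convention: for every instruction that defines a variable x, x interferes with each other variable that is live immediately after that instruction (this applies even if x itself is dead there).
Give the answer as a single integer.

Answer: 2

Working:
Per-block:
  b0: def={t,u} ue=∅
  b1: def={q} ue=∅
  b2: def={u} ue=∅
  b3: def={u} ue=∅
  b4: def={a} ue=∅
  b5: def={h,q} ue=∅
  b6: def={t,u} ue=∅

Backward fixpoint:
  b0 li=∅ lo=∅
  b1 li=∅ lo=∅
  b2 li=∅ lo=∅
  b3 li=∅ lo=∅
  b4 li=∅ lo=∅
  b5 li=∅ lo=∅
  b6 li=∅ lo=∅

Conflict graph:
  a — ∅
  h — ∅
  q — ∅
  t — {u}
  u — {t}

Colouring:
  clique {t,u} ⇒ need ≥ 2
  assign a→R0 h→R0 q→R0 t→R0 u→R1 — no edge inside a register ⇒ χ ≤ 2
  χ = 2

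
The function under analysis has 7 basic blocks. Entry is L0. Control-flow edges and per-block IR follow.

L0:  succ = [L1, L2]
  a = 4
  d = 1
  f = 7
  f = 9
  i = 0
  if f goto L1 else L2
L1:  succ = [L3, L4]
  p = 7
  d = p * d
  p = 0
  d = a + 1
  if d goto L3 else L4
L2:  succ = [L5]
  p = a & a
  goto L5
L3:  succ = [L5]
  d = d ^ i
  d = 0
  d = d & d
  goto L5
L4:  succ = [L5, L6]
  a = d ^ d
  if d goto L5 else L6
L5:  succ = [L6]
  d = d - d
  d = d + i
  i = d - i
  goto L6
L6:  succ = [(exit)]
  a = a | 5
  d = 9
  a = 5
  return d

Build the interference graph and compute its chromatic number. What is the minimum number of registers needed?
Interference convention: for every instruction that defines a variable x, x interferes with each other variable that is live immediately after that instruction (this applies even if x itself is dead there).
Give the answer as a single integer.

Per-block:
  L0: def={a,d,f,i} ue=∅
  L1: def={d,p} ue={a,d}
  L2: def={p} ue={a}
  L3: def={d} ue={d,i}
  L4: def={a} ue={d}
  L5: def={d,i} ue={d,i}
  L6: def={a,d} ue={a}

Liveness:
  L0: in=∅ out={a,d,i}
  L1: in={a,d,i} out={a,d,i}
  L2: in={a,d,i} out={a,d,i}
  L3: in={a,d,i} out={a,d,i}
  L4: in={d,i} out={a,d,i}
  L5: in={a,d,i} out={a}
  L6: in={a} out=∅

Conflict graph:
  a: {d,f,i,p}
  d: {a,f,i,p}
  f: {a,d,i}
  i: {a,d,f,p}
  p: {a,d,i}

Chromatic number:
  {a,d,f,i} pairwise interfere (4-clique) ⇒ χ ≥ 4
  assign a→c0 d→c1 f→c3 i→c2 p→c3 — no edge inside a register ⇒ χ ≤ 4
  χ = 4

Answer: 4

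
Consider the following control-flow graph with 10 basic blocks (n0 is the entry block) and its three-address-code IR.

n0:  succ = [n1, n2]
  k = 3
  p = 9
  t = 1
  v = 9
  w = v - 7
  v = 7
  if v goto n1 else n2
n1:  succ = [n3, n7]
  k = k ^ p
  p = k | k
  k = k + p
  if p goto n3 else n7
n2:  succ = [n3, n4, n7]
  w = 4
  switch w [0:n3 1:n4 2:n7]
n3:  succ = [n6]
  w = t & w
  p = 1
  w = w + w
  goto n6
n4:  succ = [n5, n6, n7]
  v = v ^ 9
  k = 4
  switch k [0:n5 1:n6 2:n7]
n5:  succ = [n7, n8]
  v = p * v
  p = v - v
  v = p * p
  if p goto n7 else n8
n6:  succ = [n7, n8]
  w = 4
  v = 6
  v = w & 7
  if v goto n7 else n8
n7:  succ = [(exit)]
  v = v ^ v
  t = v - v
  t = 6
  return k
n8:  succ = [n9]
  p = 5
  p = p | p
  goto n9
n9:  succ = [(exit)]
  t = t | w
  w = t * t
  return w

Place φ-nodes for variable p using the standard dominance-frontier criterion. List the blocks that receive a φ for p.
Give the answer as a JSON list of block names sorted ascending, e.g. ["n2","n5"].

Answer: ["n3", "n6", "n7", "n8"]

Derivation:
idom tree: n1←n0 n2←n0 n3←n0 n4←n2 n5←n4 n6←n0 n7←n0 n8←n0 n9←n8
Dom∩ at merges:
  n3: preds {n1,n2}: {n0,n1} ∩ {n0,n2} = {n0}; idom=n0
  n6: preds {n3,n4}: {n0,n3} ∩ {n0,n2,n4} = {n0}; idom=n0
  n7: preds {n1,n2,n4,n5,n6}: {n0,n1} ∩ {n0,n2} ∩ {n0,n2,n4} ∩ {n0,n2,n4,n5} ∩ {n0,n6} = {n0}; idom=n0
  n8: preds {n5,n6}: {n0,n2,n4,n5} ∩ {n0,n6} = {n0}; idom=n0

Frontier:
  join n3 pred n1: n1 stop@n0
  join n3 pred n2: n2 stop@n0
  join n6 pred n3: n3 stop@n0
  join n6 pred n4: n4→n2 stop@n0
  join n7 pred n1: n1 stop@n0
  join n7 pred n2: n2 stop@n0
  join n7 pred n4: n4→n2 stop@n0
  join n7 pred n5: n5→n4→n2 stop@n0
  join n7 pred n6: n6 stop@n0
  join n8 pred n5: n5→n4→n2 stop@n0
  join n8 pred n6: n6 stop@n0
  n0: DF=∅
  n1: DF={n3,n7}
  n2: DF={n3,n6,n7,n8}
  n3: DF={n6}
  n4: DF={n6,n7,n8}
  n5: DF={n7,n8}
  n6: DF={n7,n8}
  n7: DF=∅
  n8: DF=∅
  n9: DF=∅

φ for p: defs {n0,n1,n3,n5,n8}
  DF⁺ = {n3,n6,n7,n8}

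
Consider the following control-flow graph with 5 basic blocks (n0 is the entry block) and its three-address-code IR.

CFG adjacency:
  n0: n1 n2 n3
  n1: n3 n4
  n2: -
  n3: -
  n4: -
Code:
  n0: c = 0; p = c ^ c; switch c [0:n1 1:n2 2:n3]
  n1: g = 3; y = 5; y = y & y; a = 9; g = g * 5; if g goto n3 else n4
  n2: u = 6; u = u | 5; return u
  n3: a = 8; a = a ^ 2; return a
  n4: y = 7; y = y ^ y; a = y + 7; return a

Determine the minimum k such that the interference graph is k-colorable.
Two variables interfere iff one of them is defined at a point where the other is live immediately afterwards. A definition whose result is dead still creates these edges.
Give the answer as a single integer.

Per-block:
  n0: def={c,p} ue=∅
  n1: def={a,g,y} ue=∅
  n2: def={u} ue=∅
  n3: def={a} ue=∅
  n4: def={a,y} ue=∅

Liveness:
  live n0: ∅→∅
  live n1: ∅→∅
  live n2: ∅→∅
  live n3: ∅→∅
  live n4: ∅→∅

Conflict graph:
  a↔{g}
  c↔{p}
  g↔{a,y}
  p↔{c}
  u↔∅
  y↔{g}

Colouring:
  clique {a,g} ⇒ need ≥ 2
  assign a→r1 c→r0 g→r0 p→r1 u→r0 y→r1 — no edge inside a register ⇒ χ ≤ 2
  χ = 2

Answer: 2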